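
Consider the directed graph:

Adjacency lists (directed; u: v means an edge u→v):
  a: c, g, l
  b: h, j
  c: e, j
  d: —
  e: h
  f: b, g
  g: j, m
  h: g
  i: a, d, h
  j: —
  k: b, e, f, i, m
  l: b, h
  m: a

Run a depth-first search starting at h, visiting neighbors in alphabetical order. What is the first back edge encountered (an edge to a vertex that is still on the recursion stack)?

DFS from h (visiting neighbors in alphabetical order); mark gray on enter, black on exit:
h gray
  g gray
    j gray
    j black
    m gray
      a gray
        c gray
          e gray
            e→h: h is gray → back edge
First back edge: e → h.

e->h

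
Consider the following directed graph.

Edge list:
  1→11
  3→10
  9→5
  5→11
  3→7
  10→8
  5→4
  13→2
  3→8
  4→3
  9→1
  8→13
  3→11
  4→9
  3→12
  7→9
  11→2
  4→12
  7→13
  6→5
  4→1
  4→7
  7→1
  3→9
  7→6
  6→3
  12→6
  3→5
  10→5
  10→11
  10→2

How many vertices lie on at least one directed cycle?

A vertex is on a directed cycle iff it belongs to a strongly connected component of size ≥ 2 (or has a self-loop).
The vertices on cycles are {3, 4, 5, 6, 7, 9, 10, 12} — 8 in total.

8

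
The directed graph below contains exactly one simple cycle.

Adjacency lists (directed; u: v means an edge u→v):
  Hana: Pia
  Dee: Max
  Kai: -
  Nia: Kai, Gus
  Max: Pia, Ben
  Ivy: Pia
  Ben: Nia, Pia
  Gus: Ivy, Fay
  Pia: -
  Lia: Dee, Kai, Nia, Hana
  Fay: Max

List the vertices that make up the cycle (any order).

DFS with gray/black marking from Nia:
Nia gray
  Kai gray
  Kai black
  Gus gray
    Ivy gray
      Pia gray
      Pia black
    Ivy black
    Fay gray
      Max gray
        Max→Pia: Pia black — skip
        Ben gray
          Ben→Nia: Nia is gray → back edge
Back edge closes the cycle Nia → Gus → Fay → Max → Ben → Nia; its vertices are {Ben, Fay, Gus, Max, Nia}.

Ben, Fay, Gus, Max, Nia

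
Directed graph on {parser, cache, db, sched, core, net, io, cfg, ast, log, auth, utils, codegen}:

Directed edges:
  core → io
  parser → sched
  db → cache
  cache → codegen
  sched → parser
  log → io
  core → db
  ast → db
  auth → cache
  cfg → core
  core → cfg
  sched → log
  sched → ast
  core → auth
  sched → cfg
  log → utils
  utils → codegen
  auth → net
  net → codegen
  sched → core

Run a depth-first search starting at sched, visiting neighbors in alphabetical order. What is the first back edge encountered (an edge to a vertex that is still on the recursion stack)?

core→cfg

DFS from sched (visiting neighbors in alphabetical order); mark gray on enter, black on exit:
sched gray
  ast gray
    db gray
      cache gray
        codegen gray
        codegen black
      cache black
    db black
  ast black
  cfg gray
    core gray
      auth gray
        auth→cache: cache black — skip
        net gray
          net→codegen: codegen black — skip
        net black
      auth black
      core→cfg: cfg is gray → back edge
First back edge: core → cfg.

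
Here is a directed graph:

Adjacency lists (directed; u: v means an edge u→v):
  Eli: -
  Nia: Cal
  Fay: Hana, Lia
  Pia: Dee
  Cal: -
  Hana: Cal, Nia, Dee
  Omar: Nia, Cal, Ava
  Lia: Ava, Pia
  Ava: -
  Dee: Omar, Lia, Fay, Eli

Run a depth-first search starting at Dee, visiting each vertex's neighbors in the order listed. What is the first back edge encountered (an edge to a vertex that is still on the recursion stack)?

DFS from Dee (visiting each vertex's neighbors in the order listed); mark gray on enter, black on exit:
Dee gray
  Omar gray
    Nia gray
      Cal gray
      Cal black
    Nia black
    Omar→Cal: Cal black — skip
    Ava gray
    Ava black
  Omar black
  Lia gray
    Lia→Ava: Ava black — skip
    Pia gray
      Pia→Dee: Dee is gray → back edge
First back edge: Pia → Dee.

Pia→Dee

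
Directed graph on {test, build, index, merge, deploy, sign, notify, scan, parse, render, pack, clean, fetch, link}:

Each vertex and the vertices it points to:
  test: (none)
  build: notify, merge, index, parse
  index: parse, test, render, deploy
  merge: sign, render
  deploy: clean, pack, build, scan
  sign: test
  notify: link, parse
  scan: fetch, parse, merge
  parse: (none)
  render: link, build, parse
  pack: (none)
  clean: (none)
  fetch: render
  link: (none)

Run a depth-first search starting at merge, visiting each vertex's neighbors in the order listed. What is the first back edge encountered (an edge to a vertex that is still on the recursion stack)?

build->merge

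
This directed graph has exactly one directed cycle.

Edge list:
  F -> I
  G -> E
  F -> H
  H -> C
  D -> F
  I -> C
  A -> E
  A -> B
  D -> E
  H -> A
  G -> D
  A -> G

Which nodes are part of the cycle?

DFS with gray/black marking from F:
F gray
  I gray
    C gray
    C black
  I black
  H gray
    A gray
      G gray
        E gray
        E black
        D gray
          D→E: E black — skip
          D→F: F is gray → back edge
Back edge closes the cycle F → H → A → G → D → F; its vertices are {A, D, F, G, H}.

A, D, F, G, H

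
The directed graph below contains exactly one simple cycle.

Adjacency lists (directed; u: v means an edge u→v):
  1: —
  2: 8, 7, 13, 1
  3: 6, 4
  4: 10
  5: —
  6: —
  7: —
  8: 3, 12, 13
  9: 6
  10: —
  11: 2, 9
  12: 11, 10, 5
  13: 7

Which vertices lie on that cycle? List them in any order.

2, 8, 11, 12

DFS with gray/black marking from 2:
2 gray
  8 gray
    3 gray
      6 gray
      6 black
      4 gray
        10 gray
        10 black
      4 black
    3 black
    12 gray
      11 gray
        11→2: 2 is gray → back edge
Back edge closes the cycle 2 → 8 → 12 → 11 → 2; its vertices are {2, 8, 11, 12}.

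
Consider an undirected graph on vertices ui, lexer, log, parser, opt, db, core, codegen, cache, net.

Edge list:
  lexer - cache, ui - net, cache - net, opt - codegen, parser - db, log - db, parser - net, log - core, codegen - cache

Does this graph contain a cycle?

DFS, tracking each vertex's parent; an edge to a visited non-parent vertex closes a cycle.
Start from db:
visit db (parent –)
  visit log (parent db)
    visit core (parent log)
      core–log: parent, skip
    log–db: parent, skip
  visit parser (parent db)
    parser–db: parent, skip
    visit net (parent parser)
      visit ui (parent net)
        ui–net: parent, skip
      net–parser: parent, skip
      visit cache (parent net)
        visit lexer (parent cache)
          lexer–cache: parent, skip
        cache–net: parent, skip
        visit codegen (parent cache)
          visit opt (parent codegen)
            opt–codegen: parent, skip
          codegen–cache: parent, skip
No non-parent visited neighbor found — the graph is a forest.

No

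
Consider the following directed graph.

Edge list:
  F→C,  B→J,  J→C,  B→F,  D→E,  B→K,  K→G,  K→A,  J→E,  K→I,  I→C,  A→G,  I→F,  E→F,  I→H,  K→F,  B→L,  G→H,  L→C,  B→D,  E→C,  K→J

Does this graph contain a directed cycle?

No

DFS with white/gray/black marking, starting from L:
L gray
  C gray
  C black
L black
A gray
  G gray
    H gray
    H black
  G black
A black
B gray
  F gray
    F→C: C black — skip
  F black
  J gray
    J→C: C black — skip
    E gray
      E→F: F black — skip
      E→C: C black — skip
    E black
  J black
  K gray
    K→F: F black — skip
    K→J: J black — skip
    K→G: G black — skip
    I gray
      I→C: C black — skip
      I→H: H black — skip
      I→F: F black — skip
    I black
    K→A: A black — skip
  K black
  B→L: L black — skip
  D gray
    D→E: E black — skip
  D black
B black
Every edge goes to a white or black vertex — no back edge, so the graph is acyclic.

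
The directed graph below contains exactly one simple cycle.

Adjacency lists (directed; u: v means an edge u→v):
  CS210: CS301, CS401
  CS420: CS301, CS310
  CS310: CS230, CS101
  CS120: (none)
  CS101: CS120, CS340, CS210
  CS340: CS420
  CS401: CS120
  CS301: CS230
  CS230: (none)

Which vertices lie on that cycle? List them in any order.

CS101, CS310, CS340, CS420

DFS with gray/black marking from CS101:
CS101 gray
  CS120 gray
  CS120 black
  CS340 gray
    CS420 gray
      CS301 gray
        CS230 gray
        CS230 black
      CS301 black
      CS310 gray
        CS310→CS230: CS230 black — skip
        CS310→CS101: CS101 is gray → back edge
Back edge closes the cycle CS101 → CS340 → CS420 → CS310 → CS101; its vertices are {CS101, CS310, CS340, CS420}.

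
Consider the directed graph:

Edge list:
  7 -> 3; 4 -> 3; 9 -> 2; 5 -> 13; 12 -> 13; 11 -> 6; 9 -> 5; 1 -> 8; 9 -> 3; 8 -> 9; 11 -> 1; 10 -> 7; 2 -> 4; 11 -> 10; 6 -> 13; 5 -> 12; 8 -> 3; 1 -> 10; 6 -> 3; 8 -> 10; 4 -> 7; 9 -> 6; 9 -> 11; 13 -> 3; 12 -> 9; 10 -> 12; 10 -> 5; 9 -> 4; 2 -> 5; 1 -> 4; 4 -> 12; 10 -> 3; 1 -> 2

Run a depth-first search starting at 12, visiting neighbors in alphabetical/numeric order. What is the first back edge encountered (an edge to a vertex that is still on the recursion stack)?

DFS from 12 (visiting neighbors in alphabetical/numeric order); mark gray on enter, black on exit:
12 gray
  9 gray
    2 gray
      4 gray
        3 gray
        3 black
        7 gray
          7→3: 3 black — skip
        7 black
        4→12: 12 is gray → back edge
First back edge: 4 → 12.

4->12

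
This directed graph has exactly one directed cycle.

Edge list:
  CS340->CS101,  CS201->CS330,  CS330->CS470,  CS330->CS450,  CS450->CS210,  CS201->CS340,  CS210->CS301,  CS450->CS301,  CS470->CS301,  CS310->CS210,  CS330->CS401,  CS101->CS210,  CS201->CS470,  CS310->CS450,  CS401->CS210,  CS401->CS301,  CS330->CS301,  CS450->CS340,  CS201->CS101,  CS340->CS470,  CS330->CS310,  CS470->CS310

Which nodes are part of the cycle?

CS310, CS340, CS450, CS470

DFS with gray/black marking from CS340:
CS340 gray
  CS470 gray
    CS310 gray
      CS450 gray
        CS210 gray
          CS301 gray
          CS301 black
        CS210 black
        CS450→CS301: CS301 black — skip
        CS450→CS340: CS340 is gray → back edge
Back edge closes the cycle CS340 → CS470 → CS310 → CS450 → CS340; its vertices are {CS310, CS340, CS450, CS470}.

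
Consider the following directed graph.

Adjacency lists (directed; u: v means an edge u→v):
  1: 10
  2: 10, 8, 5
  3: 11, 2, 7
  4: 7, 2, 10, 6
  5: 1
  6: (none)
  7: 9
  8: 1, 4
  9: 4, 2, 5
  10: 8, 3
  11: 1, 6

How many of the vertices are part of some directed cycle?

10

A vertex is on a directed cycle iff it belongs to a strongly connected component of size ≥ 2 (or has a self-loop).
The vertices on cycles are {1, 2, 3, 4, 5, 7, 8, 9, 10, 11} — 10 in total.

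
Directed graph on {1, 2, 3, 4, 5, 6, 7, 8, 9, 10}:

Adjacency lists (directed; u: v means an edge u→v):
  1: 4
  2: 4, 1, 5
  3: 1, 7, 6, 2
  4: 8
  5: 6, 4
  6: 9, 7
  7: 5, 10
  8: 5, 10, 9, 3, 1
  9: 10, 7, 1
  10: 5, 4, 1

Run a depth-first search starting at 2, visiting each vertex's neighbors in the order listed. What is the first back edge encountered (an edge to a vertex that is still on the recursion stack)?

DFS from 2 (visiting each vertex's neighbors in the order listed); mark gray on enter, black on exit:
2 gray
  4 gray
    8 gray
      5 gray
        6 gray
          9 gray
            10 gray
              10→5: 5 is gray → back edge
First back edge: 10 → 5.

10->5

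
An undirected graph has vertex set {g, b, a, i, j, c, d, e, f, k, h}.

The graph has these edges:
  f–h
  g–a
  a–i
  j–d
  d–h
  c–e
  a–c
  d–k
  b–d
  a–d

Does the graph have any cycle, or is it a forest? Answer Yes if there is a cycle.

No

DFS, tracking each vertex's parent; an edge to a visited non-parent vertex closes a cycle.
Start from e:
visit e (parent –)
  visit c (parent e)
    visit a (parent c)
      visit d (parent a)
        visit k (parent d)
          k–d: parent, skip
        visit h (parent d)
          visit f (parent h)
            f–h: parent, skip
          h–d: parent, skip
        visit b (parent d)
          b–d: parent, skip
        d–a: parent, skip
        visit j (parent d)
          j–d: parent, skip
      visit g (parent a)
        g–a: parent, skip
      a–c: parent, skip
      visit i (parent a)
        i–a: parent, skip
    c–e: parent, skip
No non-parent visited neighbor found — the graph is a forest.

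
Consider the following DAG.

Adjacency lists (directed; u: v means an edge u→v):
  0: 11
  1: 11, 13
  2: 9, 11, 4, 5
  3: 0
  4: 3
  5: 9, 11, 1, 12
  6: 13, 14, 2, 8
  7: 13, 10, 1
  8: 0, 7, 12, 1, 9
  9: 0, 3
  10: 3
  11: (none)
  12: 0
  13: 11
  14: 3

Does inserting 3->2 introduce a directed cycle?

Yes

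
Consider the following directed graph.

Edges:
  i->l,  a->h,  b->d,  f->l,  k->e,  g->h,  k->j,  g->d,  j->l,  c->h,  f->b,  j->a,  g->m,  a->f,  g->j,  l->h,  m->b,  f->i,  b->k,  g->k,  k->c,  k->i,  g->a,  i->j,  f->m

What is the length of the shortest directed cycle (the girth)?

4

For each vertex v, BFS finds the shortest path from v back to v.
The shortest such closed walk is a → f → i → j → a, length 4.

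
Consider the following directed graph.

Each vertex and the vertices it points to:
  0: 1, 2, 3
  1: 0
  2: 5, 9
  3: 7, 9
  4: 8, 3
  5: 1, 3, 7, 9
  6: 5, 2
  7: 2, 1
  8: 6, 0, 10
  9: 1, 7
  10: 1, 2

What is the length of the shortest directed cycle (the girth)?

For each vertex v, BFS finds the shortest path from v back to v.
The shortest such closed walk is 0 → 1 → 0, length 2.

2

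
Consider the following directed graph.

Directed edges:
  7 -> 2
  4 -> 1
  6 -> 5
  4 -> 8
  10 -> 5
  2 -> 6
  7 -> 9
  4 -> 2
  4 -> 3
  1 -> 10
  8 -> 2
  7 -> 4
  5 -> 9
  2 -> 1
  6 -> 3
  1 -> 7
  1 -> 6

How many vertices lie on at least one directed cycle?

A vertex is on a directed cycle iff it belongs to a strongly connected component of size ≥ 2 (or has a self-loop).
The vertices on cycles are {1, 2, 4, 7, 8} — 5 in total.

5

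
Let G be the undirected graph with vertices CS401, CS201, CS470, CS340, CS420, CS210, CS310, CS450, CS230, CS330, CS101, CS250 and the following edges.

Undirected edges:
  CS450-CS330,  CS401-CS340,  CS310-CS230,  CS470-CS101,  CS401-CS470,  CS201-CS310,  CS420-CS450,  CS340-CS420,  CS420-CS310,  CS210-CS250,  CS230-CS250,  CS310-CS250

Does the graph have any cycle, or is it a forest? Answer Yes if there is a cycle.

DFS, tracking each vertex's parent; an edge to a visited non-parent vertex closes a cycle.
Start from CS470:
visit CS470 (parent –)
  visit CS401 (parent CS470)
    visit CS340 (parent CS401)
      visit CS420 (parent CS340)
        visit CS450 (parent CS420)
          visit CS330 (parent CS450)
            CS330–CS450: parent, skip
          CS450–CS420: parent, skip
        visit CS310 (parent CS420)
          CS310–CS420: parent, skip
          visit CS230 (parent CS310)
            CS230–CS310: parent, skip
            visit CS250 (parent CS230)
              visit CS210 (parent CS250)
                CS210–CS250: parent, skip
              CS250–CS230: parent, skip
              CS250–CS310: CS310 visited and ≠ parent → cycle
Cycle: CS310 – CS230 – CS250 – CS310.

Yes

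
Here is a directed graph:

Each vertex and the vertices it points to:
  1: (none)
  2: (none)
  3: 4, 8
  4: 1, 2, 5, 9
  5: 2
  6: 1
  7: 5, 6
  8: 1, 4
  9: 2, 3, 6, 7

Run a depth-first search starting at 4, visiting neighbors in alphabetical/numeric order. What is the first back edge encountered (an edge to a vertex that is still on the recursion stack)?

DFS from 4 (visiting neighbors in alphabetical/numeric order); mark gray on enter, black on exit:
4 gray
  1 gray
  1 black
  2 gray
  2 black
  5 gray
    5→2: 2 black — skip
  5 black
  9 gray
    9→2: 2 black — skip
    3 gray
      3→4: 4 is gray → back edge
First back edge: 3 → 4.

3->4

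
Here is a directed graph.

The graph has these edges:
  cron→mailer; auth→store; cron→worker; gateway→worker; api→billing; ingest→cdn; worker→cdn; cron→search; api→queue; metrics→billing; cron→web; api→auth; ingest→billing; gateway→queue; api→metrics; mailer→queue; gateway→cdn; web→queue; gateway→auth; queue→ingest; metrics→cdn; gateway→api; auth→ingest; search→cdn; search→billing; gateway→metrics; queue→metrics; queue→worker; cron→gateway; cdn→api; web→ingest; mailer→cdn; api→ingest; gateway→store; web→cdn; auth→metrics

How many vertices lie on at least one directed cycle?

7

A vertex is on a directed cycle iff it belongs to a strongly connected component of size ≥ 2 (or has a self-loop).
The vertices on cycles are {api, cdn, auth, queue, ingest, worker, metrics} — 7 in total.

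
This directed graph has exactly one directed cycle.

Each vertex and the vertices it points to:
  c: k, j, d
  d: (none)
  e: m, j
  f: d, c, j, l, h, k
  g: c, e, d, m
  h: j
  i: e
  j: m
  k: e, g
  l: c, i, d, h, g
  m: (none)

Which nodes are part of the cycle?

c, g, k

DFS with gray/black marking from k:
k gray
  e gray
    m gray
    m black
    j gray
      j→m: m black — skip
    j black
  e black
  g gray
    c gray
      c→k: k is gray → back edge
Back edge closes the cycle k → g → c → k; its vertices are {c, g, k}.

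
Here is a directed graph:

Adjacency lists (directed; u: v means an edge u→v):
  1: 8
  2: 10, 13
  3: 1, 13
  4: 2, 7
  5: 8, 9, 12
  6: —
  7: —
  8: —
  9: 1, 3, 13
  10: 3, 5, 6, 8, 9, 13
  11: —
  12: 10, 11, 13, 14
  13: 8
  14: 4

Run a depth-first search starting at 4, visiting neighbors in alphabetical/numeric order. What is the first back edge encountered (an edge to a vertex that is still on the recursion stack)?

DFS from 4 (visiting neighbors in alphabetical/numeric order); mark gray on enter, black on exit:
4 gray
  2 gray
    10 gray
      3 gray
        1 gray
          8 gray
          8 black
        1 black
        13 gray
          13→8: 8 black — skip
        13 black
      3 black
      5 gray
        5→8: 8 black — skip
        9 gray
          9→1: 1 black — skip
          9→3: 3 black — skip
          9→13: 13 black — skip
        9 black
        12 gray
          12→10: 10 is gray → back edge
First back edge: 12 → 10.

12→10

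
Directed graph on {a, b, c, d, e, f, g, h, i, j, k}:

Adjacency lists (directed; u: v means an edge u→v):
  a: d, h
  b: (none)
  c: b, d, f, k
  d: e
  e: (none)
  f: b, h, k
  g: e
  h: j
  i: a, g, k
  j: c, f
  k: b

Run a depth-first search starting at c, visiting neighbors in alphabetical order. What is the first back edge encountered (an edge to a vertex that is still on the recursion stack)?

j->c

DFS from c (visiting neighbors in alphabetical order); mark gray on enter, black on exit:
c gray
  b gray
  b black
  d gray
    e gray
    e black
  d black
  f gray
    f→b: b black — skip
    h gray
      j gray
        j→c: c is gray → back edge
First back edge: j → c.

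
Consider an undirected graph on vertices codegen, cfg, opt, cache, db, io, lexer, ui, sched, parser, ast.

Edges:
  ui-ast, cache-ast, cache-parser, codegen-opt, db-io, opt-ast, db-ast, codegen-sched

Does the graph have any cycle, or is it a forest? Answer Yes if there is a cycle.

No

DFS, tracking each vertex's parent; an edge to a visited non-parent vertex closes a cycle.
Start from ui:
visit ui (parent –)
  visit ast (parent ui)
    visit opt (parent ast)
      visit codegen (parent opt)
        visit sched (parent codegen)
          sched–codegen: parent, skip
        codegen–opt: parent, skip
      opt–ast: parent, skip
    ast–ui: parent, skip
    visit cache (parent ast)
      visit parser (parent cache)
        parser–cache: parent, skip
      cache–ast: parent, skip
    visit db (parent ast)
      db–ast: parent, skip
      visit io (parent db)
        io–db: parent, skip
visit cfg (parent –)
visit lexer (parent –)
No non-parent visited neighbor found — the graph is a forest.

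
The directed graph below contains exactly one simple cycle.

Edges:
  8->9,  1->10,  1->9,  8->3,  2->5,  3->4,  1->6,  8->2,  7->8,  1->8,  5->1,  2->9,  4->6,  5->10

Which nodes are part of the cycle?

DFS with gray/black marking from 8:
8 gray
  2 gray
    5 gray
      1 gray
        10 gray
        10 black
        9 gray
        9 black
        1→8: 8 is gray → back edge
Back edge closes the cycle 8 → 2 → 5 → 1 → 8; its vertices are {1, 2, 5, 8}.

1, 2, 5, 8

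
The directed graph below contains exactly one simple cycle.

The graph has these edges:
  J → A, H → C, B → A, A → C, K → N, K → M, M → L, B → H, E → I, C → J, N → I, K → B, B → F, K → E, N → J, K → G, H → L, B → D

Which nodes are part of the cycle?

DFS with gray/black marking from C:
C gray
  J gray
    A gray
      A→C: C is gray → back edge
Back edge closes the cycle C → J → A → C; its vertices are {A, C, J}.

A, C, J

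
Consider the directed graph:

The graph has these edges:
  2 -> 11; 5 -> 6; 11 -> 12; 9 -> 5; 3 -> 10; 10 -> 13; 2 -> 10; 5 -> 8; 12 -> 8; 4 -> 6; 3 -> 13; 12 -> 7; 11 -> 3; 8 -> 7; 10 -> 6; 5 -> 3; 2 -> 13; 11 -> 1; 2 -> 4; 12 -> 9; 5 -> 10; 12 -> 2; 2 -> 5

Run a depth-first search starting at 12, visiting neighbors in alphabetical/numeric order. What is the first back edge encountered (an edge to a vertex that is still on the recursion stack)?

DFS from 12 (visiting neighbors in alphabetical/numeric order); mark gray on enter, black on exit:
12 gray
  2 gray
    4 gray
      6 gray
      6 black
    4 black
    5 gray
      3 gray
        10 gray
          10→6: 6 black — skip
          13 gray
          13 black
        10 black
        3→13: 13 black — skip
      3 black
      5→6: 6 black — skip
      8 gray
        7 gray
        7 black
      8 black
      5→10: 10 black — skip
    5 black
    2→10: 10 black — skip
    11 gray
      1 gray
      1 black
      11→3: 3 black — skip
      11→12: 12 is gray → back edge
First back edge: 11 → 12.

11→12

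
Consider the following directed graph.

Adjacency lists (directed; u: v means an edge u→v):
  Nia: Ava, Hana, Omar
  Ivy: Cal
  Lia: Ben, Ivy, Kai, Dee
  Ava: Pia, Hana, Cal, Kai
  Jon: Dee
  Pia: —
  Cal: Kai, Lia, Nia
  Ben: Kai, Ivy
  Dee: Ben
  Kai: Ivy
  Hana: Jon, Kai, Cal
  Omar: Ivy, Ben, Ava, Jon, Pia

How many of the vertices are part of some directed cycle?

A vertex is on a directed cycle iff it belongs to a strongly connected component of size ≥ 2 (or has a self-loop).
The vertices on cycles are {Ava, Ben, Cal, Dee, Ivy, Jon, Kai, Lia, Nia, Hana, Omar} — 11 in total.

11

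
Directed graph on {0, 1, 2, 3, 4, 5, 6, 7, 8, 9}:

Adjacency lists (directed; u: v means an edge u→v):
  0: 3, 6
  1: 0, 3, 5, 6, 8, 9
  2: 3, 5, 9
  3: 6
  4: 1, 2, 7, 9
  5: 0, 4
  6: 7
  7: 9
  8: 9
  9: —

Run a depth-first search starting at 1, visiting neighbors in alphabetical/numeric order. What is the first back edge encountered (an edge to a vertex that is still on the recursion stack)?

4->1

DFS from 1 (visiting neighbors in alphabetical/numeric order); mark gray on enter, black on exit:
1 gray
  0 gray
    3 gray
      6 gray
        7 gray
          9 gray
          9 black
        7 black
      6 black
    3 black
    0→6: 6 black — skip
  0 black
  1→3: 3 black — skip
  5 gray
    5→0: 0 black — skip
    4 gray
      4→1: 1 is gray → back edge
First back edge: 4 → 1.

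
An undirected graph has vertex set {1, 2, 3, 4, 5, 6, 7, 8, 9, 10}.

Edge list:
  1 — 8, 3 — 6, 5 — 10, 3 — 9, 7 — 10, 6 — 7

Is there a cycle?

DFS, tracking each vertex's parent; an edge to a visited non-parent vertex closes a cycle.
Start from 6:
visit 6 (parent –)
  visit 7 (parent 6)
    7–6: parent, skip
    visit 10 (parent 7)
      visit 5 (parent 10)
        5–10: parent, skip
      10–7: parent, skip
  visit 3 (parent 6)
    3–6: parent, skip
    visit 9 (parent 3)
      9–3: parent, skip
visit 1 (parent –)
  visit 8 (parent 1)
    8–1: parent, skip
visit 2 (parent –)
visit 4 (parent –)
No non-parent visited neighbor found — the graph is a forest.

No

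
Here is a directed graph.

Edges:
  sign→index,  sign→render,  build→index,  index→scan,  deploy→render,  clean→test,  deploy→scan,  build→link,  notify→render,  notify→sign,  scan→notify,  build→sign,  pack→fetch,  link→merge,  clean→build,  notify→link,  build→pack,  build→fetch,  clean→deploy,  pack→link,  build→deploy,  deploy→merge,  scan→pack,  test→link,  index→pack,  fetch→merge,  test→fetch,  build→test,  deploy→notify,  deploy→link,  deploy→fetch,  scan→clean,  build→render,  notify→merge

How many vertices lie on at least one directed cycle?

A vertex is on a directed cycle iff it belongs to a strongly connected component of size ≥ 2 (or has a self-loop).
The vertices on cycles are {scan, sign, build, clean, index, deploy, notify} — 7 in total.

7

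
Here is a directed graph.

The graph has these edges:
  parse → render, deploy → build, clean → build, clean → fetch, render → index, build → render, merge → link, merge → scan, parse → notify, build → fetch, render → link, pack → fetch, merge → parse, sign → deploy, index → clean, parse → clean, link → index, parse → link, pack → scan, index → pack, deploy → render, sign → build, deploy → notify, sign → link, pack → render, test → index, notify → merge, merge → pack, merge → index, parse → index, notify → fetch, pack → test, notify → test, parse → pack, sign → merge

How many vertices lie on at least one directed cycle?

10

A vertex is on a directed cycle iff it belongs to a strongly connected component of size ≥ 2 (or has a self-loop).
The vertices on cycles are {link, pack, test, build, clean, index, merge, parse, notify, render} — 10 in total.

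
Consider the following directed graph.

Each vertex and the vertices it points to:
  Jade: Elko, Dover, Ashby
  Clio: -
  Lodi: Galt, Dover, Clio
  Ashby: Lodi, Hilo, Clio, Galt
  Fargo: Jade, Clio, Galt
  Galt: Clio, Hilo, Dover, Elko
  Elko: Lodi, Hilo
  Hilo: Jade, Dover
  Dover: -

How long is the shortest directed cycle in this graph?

For each vertex v, BFS finds the shortest path from v back to v.
The shortest such closed walk is Jade → Elko → Hilo → Jade, length 3.

3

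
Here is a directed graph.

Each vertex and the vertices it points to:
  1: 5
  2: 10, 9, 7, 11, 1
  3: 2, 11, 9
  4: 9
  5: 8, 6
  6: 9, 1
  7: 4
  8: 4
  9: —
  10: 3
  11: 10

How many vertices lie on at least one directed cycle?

A vertex is on a directed cycle iff it belongs to a strongly connected component of size ≥ 2 (or has a self-loop).
The vertices on cycles are {1, 2, 3, 5, 6, 10, 11} — 7 in total.

7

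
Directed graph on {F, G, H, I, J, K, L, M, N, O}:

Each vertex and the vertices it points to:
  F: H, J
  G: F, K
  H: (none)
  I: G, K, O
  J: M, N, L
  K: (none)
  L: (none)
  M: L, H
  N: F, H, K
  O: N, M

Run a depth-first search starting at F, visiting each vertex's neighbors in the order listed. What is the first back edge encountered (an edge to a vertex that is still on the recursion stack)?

DFS from F (visiting each vertex's neighbors in the order listed); mark gray on enter, black on exit:
F gray
  H gray
  H black
  J gray
    M gray
      L gray
      L black
      M→H: H black — skip
    M black
    N gray
      N→F: F is gray → back edge
First back edge: N → F.

N→F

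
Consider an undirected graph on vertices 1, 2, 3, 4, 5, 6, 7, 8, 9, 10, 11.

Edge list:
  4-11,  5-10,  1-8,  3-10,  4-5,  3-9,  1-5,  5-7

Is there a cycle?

DFS, tracking each vertex's parent; an edge to a visited non-parent vertex closes a cycle.
Start from 1:
visit 1 (parent –)
  visit 5 (parent 1)
    5–1: parent, skip
    visit 10 (parent 5)
      visit 3 (parent 10)
        visit 9 (parent 3)
          9–3: parent, skip
        3–10: parent, skip
      10–5: parent, skip
    visit 7 (parent 5)
      7–5: parent, skip
    visit 4 (parent 5)
      4–5: parent, skip
      visit 11 (parent 4)
        11–4: parent, skip
  visit 8 (parent 1)
    8–1: parent, skip
visit 2 (parent –)
visit 6 (parent –)
No non-parent visited neighbor found — the graph is a forest.

No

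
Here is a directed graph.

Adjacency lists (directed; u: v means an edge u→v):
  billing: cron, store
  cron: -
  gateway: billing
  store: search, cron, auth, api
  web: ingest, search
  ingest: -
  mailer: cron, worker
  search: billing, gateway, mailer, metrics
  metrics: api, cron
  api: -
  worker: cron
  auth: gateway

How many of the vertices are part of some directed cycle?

A vertex is on a directed cycle iff it belongs to a strongly connected component of size ≥ 2 (or has a self-loop).
The vertices on cycles are {auth, store, search, billing, gateway} — 5 in total.

5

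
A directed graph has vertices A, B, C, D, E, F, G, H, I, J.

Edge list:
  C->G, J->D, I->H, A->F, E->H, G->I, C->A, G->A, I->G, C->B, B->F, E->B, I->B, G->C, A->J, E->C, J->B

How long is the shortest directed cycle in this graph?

2

For each vertex v, BFS finds the shortest path from v back to v.
The shortest such closed walk is C → G → C, length 2.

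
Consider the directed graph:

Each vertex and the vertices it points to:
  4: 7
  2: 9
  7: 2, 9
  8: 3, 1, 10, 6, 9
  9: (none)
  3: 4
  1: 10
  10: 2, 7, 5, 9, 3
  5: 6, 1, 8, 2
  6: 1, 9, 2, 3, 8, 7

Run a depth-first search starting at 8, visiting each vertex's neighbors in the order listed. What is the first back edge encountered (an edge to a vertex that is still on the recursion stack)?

6->1

DFS from 8 (visiting each vertex's neighbors in the order listed); mark gray on enter, black on exit:
8 gray
  3 gray
    4 gray
      7 gray
        2 gray
          9 gray
          9 black
        2 black
        7→9: 9 black — skip
      7 black
    4 black
  3 black
  1 gray
    10 gray
      10→2: 2 black — skip
      10→7: 7 black — skip
      5 gray
        6 gray
          6→1: 1 is gray → back edge
First back edge: 6 → 1.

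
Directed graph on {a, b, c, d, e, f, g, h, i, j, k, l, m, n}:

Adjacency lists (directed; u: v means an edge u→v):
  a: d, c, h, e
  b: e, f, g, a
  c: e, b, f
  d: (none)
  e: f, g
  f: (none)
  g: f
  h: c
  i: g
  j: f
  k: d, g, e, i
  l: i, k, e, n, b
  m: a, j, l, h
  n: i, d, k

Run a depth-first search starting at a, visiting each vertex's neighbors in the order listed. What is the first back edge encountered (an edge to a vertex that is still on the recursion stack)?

b->a

DFS from a (visiting each vertex's neighbors in the order listed); mark gray on enter, black on exit:
a gray
  d gray
  d black
  c gray
    e gray
      f gray
      f black
      g gray
        g→f: f black — skip
      g black
    e black
    b gray
      b→e: e black — skip
      b→f: f black — skip
      b→g: g black — skip
      b→a: a is gray → back edge
First back edge: b → a.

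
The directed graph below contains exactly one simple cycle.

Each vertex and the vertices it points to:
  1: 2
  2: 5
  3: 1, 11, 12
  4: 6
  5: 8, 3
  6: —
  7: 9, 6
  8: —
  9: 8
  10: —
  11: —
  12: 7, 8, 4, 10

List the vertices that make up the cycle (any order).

DFS with gray/black marking from 3:
3 gray
  1 gray
    2 gray
      5 gray
        8 gray
        8 black
        5→3: 3 is gray → back edge
Back edge closes the cycle 3 → 1 → 2 → 5 → 3; its vertices are {1, 2, 3, 5}.

1, 2, 3, 5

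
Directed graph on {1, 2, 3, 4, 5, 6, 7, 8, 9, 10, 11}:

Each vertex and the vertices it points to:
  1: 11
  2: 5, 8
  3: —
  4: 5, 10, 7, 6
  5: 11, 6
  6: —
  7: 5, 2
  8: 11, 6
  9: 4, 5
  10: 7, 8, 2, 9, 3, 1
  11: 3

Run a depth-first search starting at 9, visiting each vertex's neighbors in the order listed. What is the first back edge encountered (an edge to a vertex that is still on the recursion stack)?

10->9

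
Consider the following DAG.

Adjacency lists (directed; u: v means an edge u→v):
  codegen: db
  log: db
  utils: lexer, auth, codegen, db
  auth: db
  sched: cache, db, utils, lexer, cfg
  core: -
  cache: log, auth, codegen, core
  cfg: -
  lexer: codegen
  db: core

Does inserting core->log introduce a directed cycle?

Adding core→log creates a cycle iff log can already reach core.
Path from log: log → db → core.
So log → … → core → log is a cycle.

Yes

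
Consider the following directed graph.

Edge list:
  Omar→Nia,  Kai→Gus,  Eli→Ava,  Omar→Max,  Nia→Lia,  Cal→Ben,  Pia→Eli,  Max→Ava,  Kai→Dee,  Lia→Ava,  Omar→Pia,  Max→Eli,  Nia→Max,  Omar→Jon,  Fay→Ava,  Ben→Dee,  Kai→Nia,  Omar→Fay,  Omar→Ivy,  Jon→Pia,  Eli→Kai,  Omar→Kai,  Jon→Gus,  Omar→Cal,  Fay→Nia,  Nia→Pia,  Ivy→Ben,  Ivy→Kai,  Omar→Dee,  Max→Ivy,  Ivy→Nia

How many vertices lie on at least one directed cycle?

A vertex is on a directed cycle iff it belongs to a strongly connected component of size ≥ 2 (or has a self-loop).
The vertices on cycles are {Eli, Ivy, Kai, Max, Nia, Pia} — 6 in total.

6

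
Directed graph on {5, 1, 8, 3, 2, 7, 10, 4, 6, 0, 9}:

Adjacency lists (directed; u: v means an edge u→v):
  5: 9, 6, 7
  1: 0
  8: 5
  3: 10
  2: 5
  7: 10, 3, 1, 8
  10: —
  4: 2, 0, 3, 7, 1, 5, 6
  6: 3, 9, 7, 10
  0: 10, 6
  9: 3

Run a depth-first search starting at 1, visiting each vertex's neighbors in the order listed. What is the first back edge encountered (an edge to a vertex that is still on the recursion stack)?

DFS from 1 (visiting each vertex's neighbors in the order listed); mark gray on enter, black on exit:
1 gray
  0 gray
    10 gray
    10 black
    6 gray
      3 gray
        3→10: 10 black — skip
      3 black
      9 gray
        9→3: 3 black — skip
      9 black
      7 gray
        7→10: 10 black — skip
        7→3: 3 black — skip
        7→1: 1 is gray → back edge
First back edge: 7 → 1.

7->1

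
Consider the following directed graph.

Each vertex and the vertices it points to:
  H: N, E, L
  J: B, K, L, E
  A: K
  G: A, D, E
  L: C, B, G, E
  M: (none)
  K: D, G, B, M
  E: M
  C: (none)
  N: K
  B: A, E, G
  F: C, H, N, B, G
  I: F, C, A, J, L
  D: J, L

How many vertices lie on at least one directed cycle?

7

A vertex is on a directed cycle iff it belongs to a strongly connected component of size ≥ 2 (or has a self-loop).
The vertices on cycles are {A, B, D, G, J, K, L} — 7 in total.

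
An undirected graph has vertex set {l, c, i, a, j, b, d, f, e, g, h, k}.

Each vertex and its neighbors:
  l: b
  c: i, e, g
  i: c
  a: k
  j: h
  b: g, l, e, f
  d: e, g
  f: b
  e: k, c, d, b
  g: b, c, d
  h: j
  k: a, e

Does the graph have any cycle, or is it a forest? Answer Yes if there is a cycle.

DFS, tracking each vertex's parent; an edge to a visited non-parent vertex closes a cycle.
Start from k:
visit k (parent –)
  visit a (parent k)
    a–k: parent, skip
  visit e (parent k)
    e–k: parent, skip
    visit c (parent e)
      visit i (parent c)
        i–c: parent, skip
      c–e: parent, skip
      visit g (parent c)
        visit b (parent g)
          b–g: parent, skip
          visit l (parent b)
            l–b: parent, skip
          b–e: e visited and ≠ parent → cycle
Cycle: e – c – g – b – e.

Yes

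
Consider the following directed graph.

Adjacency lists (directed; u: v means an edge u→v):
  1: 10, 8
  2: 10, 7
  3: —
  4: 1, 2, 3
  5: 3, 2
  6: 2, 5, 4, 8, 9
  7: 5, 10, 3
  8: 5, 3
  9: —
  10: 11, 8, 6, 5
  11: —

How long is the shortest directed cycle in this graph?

3

For each vertex v, BFS finds the shortest path from v back to v.
The shortest such closed walk is 6 → 2 → 10 → 6, length 3.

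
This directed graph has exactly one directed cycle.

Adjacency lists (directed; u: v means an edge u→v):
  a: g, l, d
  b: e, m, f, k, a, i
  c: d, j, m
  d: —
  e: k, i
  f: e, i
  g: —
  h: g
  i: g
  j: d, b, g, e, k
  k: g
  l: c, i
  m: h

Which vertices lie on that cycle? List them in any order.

a, b, c, j, l

DFS with gray/black marking from c:
c gray
  d gray
  d black
  j gray
    j→d: d black — skip
    b gray
      e gray
        k gray
          g gray
          g black
        k black
        i gray
          i→g: g black — skip
        i black
      e black
      m gray
        h gray
          h→g: g black — skip
        h black
      m black
      f gray
        f→e: e black — skip
        f→i: i black — skip
      f black
      b→k: k black — skip
      a gray
        a→g: g black — skip
        l gray
          l→c: c is gray → back edge
Back edge closes the cycle c → j → b → a → l → c; its vertices are {a, b, c, j, l}.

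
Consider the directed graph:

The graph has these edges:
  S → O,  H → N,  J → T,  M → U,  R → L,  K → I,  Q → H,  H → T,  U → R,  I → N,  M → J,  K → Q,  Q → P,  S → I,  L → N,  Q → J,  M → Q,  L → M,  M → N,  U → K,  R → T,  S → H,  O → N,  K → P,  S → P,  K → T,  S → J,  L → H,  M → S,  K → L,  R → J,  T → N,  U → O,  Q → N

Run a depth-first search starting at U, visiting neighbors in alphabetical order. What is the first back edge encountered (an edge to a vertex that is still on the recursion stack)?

M→U

DFS from U (visiting neighbors in alphabetical order); mark gray on enter, black on exit:
U gray
  K gray
    I gray
      N gray
      N black
    I black
    L gray
      H gray
        H→N: N black — skip
        T gray
          T→N: N black — skip
        T black
      H black
      M gray
        J gray
          J→T: T black — skip
        J black
        M→N: N black — skip
        Q gray
          Q→H: H black — skip
          Q→J: J black — skip
          Q→N: N black — skip
          P gray
          P black
        Q black
        S gray
          S→H: H black — skip
          S→I: I black — skip
          S→J: J black — skip
          O gray
            O→N: N black — skip
          O black
          S→P: P black — skip
        S black
        M→U: U is gray → back edge
First back edge: M → U.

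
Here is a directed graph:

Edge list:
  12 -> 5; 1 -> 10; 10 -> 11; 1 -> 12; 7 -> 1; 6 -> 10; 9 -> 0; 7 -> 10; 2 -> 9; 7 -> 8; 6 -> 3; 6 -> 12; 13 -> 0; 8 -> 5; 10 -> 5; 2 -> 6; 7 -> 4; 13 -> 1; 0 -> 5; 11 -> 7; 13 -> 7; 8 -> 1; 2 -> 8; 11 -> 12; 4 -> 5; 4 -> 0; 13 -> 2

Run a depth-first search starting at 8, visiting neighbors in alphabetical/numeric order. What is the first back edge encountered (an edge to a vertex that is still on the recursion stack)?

7->1

DFS from 8 (visiting neighbors in alphabetical/numeric order); mark gray on enter, black on exit:
8 gray
  1 gray
    10 gray
      5 gray
      5 black
      11 gray
        7 gray
          7→1: 1 is gray → back edge
First back edge: 7 → 1.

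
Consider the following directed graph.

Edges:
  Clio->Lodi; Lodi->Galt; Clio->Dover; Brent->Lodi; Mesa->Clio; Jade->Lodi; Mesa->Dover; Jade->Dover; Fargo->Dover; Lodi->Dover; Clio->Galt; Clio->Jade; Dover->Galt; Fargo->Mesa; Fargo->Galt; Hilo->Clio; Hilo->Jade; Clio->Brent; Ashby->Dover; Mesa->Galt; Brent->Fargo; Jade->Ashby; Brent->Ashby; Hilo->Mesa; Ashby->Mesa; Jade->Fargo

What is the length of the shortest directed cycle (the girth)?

4

For each vertex v, BFS finds the shortest path from v back to v.
The shortest such closed walk is Clio → Jade → Ashby → Mesa → Clio, length 4.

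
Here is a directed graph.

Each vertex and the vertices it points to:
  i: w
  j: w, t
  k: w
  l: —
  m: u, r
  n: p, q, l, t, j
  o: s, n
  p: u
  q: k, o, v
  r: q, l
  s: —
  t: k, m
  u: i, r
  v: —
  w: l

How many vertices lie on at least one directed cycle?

A vertex is on a directed cycle iff it belongs to a strongly connected component of size ≥ 2 (or has a self-loop).
The vertices on cycles are {j, m, n, o, p, q, r, t, u} — 9 in total.

9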